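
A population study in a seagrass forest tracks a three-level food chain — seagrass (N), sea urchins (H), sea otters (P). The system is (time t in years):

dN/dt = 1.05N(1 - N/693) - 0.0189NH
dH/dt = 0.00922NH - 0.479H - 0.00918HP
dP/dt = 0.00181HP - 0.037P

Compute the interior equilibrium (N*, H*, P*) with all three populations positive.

From dP/dt = 0: 0.00181H* = 0.037, so H* = 20.4.
From dN/dt = 0: 1.05(1 - N*/693) = 0.0189·20.4, giving N* = 693·(1 - 0.368) = 438.
From dH/dt = 0: 0.00922·438 - 0.479 = 0.00918P*, so P* = 3.56/0.00918 = 388.

N* ≈ 438, H* ≈ 20.4, P* ≈ 388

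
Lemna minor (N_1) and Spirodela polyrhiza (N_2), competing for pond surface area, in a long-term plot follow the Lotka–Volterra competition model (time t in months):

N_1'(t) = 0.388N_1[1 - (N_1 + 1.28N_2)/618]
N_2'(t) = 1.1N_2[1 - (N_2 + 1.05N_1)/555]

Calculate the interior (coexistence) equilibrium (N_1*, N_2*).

N_1* ≈ 269, N_2* ≈ 273

Setting both brackets to zero gives the nullclines N_1 + 1.28N_2 = 618 and 1.05N_1 + N_2 = 555.
Substituting N_2 = 555 - 1.05N_1 into the first: N_1(1 - 1.28·1.05) = 618 - 1.28·555.
So N_1* = -92.4/-0.344 = 269, and then N_2* = 555 - 1.05·269 = 273.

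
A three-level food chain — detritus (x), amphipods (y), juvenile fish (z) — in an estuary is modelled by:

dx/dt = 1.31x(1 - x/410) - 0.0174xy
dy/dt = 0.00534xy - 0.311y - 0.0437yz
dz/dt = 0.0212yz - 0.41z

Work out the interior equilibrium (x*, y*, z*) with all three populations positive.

x* ≈ 305, y* ≈ 19.3, z* ≈ 30.1

From dz/dt = 0: 0.0212y* = 0.41, so y* = 19.3.
From dx/dt = 0: 1.31(1 - x*/410) = 0.0174·19.3, giving x* = 410·(1 - 0.257) = 305.
From dy/dt = 0: 0.00534·305 - 0.311 = 0.0437z*, so z* = 1.32/0.0437 = 30.1.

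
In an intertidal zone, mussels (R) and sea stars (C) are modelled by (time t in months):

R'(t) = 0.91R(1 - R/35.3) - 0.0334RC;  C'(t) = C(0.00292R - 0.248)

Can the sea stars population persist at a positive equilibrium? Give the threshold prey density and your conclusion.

Threshold R = 84.9; K < 84.9, so no, the predator goes extinct.

The predator equation gives dC/dt > 0 only when R > 0.248/0.00292 = 84.9.
Without the predator, R → K = 35.3. Since 35.3 < 84.9, the predator cannot invade.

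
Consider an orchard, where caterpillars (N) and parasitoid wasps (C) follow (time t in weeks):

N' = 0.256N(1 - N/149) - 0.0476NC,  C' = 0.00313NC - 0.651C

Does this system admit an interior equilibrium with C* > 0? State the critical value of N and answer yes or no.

The predator equation gives dC/dt > 0 only when N > 0.651/0.00313 = 208.
Without the predator, N → K = 149. Since 149 < 208, the predator cannot invade.

Threshold N = 208; K < 208, so no, the predator goes extinct.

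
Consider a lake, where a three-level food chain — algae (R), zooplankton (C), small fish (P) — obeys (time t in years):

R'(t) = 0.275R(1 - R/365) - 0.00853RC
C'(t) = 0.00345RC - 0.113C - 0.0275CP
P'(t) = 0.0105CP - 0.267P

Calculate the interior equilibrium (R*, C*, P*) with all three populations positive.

R* ≈ 77.1, C* ≈ 25.4, P* ≈ 5.56

From dP/dt = 0: 0.0105C* = 0.267, so C* = 25.4.
From dR/dt = 0: 0.275(1 - R*/365) = 0.00853·25.4, giving R* = 365·(1 - 0.789) = 77.1.
From dC/dt = 0: 0.00345·77.1 - 0.113 = 0.0275P*, so P* = 0.153/0.0275 = 5.56.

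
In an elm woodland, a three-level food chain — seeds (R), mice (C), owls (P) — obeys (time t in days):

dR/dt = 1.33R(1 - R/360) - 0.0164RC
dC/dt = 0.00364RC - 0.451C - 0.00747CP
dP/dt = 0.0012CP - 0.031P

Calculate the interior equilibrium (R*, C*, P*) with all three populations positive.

R* ≈ 245, C* ≈ 25.8, P* ≈ 59.2

From dP/dt = 0: 0.0012C* = 0.031, so C* = 25.8.
From dR/dt = 0: 1.33(1 - R*/360) = 0.0164·25.8, giving R* = 360·(1 - 0.319) = 245.
From dC/dt = 0: 0.00364·245 - 0.451 = 0.00747P*, so P* = 0.442/0.00747 = 59.2.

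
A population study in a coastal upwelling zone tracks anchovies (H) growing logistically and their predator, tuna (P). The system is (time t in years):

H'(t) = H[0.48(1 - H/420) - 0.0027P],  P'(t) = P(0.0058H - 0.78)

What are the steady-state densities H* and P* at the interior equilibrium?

H* ≈ 134, P* ≈ 121

From dP/dt = 0 with P > 0: 0.0058H* = 0.78, so H* = 134.
Substitute into dH/dt = 0: 0.48(1 - 134/420) = 0.0027P*.
The bracket is 0.68, giving P* = 0.326/0.0027 = 121.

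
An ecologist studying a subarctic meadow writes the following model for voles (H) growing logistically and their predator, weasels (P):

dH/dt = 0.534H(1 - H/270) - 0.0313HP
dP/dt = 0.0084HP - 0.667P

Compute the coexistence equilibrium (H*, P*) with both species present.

H* ≈ 79.4, P* ≈ 12

From dP/dt = 0 with P > 0: 0.0084H* = 0.667, so H* = 79.4.
Substitute into dH/dt = 0: 0.534(1 - 79.4/270) = 0.0313P*.
The bracket is 0.706, giving P* = 0.377/0.0313 = 12.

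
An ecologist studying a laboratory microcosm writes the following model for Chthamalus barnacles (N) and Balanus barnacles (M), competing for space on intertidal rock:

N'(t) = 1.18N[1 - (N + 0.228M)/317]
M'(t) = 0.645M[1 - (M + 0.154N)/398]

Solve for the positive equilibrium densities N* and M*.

Setting both brackets to zero gives the nullclines N + 0.228M = 317 and 0.154N + M = 398.
Substituting M = 398 - 0.154N into the first: N(1 - 0.228·0.154) = 317 - 0.228·398.
So N* = 226/0.965 = 234, and then M* = 398 - 0.154·234 = 362.

N* ≈ 234, M* ≈ 362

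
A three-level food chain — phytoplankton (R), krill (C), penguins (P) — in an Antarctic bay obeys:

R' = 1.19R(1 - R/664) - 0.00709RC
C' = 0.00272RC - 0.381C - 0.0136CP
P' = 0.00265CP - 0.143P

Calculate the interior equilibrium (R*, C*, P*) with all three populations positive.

From dP/dt = 0: 0.00265C* = 0.143, so C* = 54.
From dR/dt = 0: 1.19(1 - R*/664) = 0.00709·54, giving R* = 664·(1 - 0.322) = 451.
From dC/dt = 0: 0.00272·451 - 0.381 = 0.0136P*, so P* = 0.844/0.0136 = 62.1.

R* ≈ 451, C* ≈ 54, P* ≈ 62.1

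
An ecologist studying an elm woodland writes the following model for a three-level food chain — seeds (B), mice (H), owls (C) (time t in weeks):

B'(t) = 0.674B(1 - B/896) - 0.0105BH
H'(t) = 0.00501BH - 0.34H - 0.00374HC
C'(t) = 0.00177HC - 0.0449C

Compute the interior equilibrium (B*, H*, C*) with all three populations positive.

B* ≈ 542, H* ≈ 25.4, C* ≈ 635

From dC/dt = 0: 0.00177H* = 0.0449, so H* = 25.4.
From dB/dt = 0: 0.674(1 - B*/896) = 0.0105·25.4, giving B* = 896·(1 - 0.395) = 542.
From dH/dt = 0: 0.00501·542 - 0.34 = 0.00374C*, so C* = 2.37/0.00374 = 635.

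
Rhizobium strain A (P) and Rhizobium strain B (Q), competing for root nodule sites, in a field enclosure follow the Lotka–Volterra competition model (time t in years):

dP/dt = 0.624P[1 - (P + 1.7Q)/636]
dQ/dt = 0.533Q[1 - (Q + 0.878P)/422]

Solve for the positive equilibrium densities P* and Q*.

P* ≈ 165, Q* ≈ 277

Setting both brackets to zero gives the nullclines P + 1.7Q = 636 and 0.878P + Q = 422.
Substituting Q = 422 - 0.878P into the first: P(1 - 1.7·0.878) = 636 - 1.7·422.
So P* = -81.4/-0.493 = 165, and then Q* = 422 - 0.878·165 = 277.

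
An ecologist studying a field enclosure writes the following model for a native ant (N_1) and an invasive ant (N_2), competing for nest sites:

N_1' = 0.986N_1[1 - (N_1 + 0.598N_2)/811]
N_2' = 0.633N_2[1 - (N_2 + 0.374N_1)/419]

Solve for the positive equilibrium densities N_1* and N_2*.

N_1* ≈ 722, N_2* ≈ 149

Setting both brackets to zero gives the nullclines N_1 + 0.598N_2 = 811 and 0.374N_1 + N_2 = 419.
Substituting N_2 = 419 - 0.374N_1 into the first: N_1(1 - 0.598·0.374) = 811 - 0.598·419.
So N_1* = 560/0.776 = 722, and then N_2* = 419 - 0.374·722 = 149.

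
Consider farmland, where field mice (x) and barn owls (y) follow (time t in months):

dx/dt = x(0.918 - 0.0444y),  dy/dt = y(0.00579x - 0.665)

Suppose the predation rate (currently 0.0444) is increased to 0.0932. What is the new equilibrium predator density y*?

At the interior fixed point, setting dx/dt = 0 with x > 0 fixes y* = (prey growth rate)/(xy coefficient) — independent of the other coefficients.
With the change, y* = 0.918/0.0932 = 9.85; it falls from 20.7.

y* ≈ 9.85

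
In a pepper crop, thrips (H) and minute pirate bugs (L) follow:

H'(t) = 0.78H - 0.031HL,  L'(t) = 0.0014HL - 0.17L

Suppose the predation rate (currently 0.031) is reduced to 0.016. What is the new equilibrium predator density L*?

At the interior fixed point, setting dH/dt = 0 with H > 0 fixes L* = (prey growth rate)/(HL coefficient) — independent of the other coefficients.
With the change, L* = 0.78/0.016 = 48.8; it rises from 25.2.

L* ≈ 48.8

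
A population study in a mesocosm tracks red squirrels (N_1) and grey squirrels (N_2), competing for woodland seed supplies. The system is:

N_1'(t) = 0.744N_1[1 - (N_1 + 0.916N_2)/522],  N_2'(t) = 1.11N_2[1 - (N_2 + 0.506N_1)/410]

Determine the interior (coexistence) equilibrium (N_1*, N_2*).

N_1* ≈ 273, N_2* ≈ 272

Setting both brackets to zero gives the nullclines N_1 + 0.916N_2 = 522 and 0.506N_1 + N_2 = 410.
Substituting N_2 = 410 - 0.506N_1 into the first: N_1(1 - 0.916·0.506) = 522 - 0.916·410.
So N_1* = 146/0.537 = 273, and then N_2* = 410 - 0.506·273 = 272.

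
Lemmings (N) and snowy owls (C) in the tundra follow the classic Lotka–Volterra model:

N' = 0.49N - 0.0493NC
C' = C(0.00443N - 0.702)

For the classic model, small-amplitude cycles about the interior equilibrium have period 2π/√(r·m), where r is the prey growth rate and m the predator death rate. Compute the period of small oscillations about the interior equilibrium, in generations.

Here r = 0.49 and m = 0.702, so r·m = 0.344.
ω = √0.344 = 0.586 per generation, hence T = 2π/ω ≈ 10.7 generations.

T ≈ 10.7 generations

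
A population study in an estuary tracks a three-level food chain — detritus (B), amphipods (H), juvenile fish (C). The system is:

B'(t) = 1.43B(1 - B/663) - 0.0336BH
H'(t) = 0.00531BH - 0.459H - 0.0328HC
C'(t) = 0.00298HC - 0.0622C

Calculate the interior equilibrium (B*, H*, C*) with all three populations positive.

From dC/dt = 0: 0.00298H* = 0.0622, so H* = 20.9.
From dB/dt = 0: 1.43(1 - B*/663) = 0.0336·20.9, giving B* = 663·(1 - 0.49) = 338.
From dH/dt = 0: 0.00531·338 - 0.459 = 0.0328C*, so C* = 1.33/0.0328 = 40.7.

B* ≈ 338, H* ≈ 20.9, C* ≈ 40.7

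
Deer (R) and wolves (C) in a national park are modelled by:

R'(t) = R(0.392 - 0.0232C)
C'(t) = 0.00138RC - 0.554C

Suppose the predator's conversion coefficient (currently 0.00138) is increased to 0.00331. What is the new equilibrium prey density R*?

At the interior fixed point, setting dC/dt = 0 with C > 0 fixes R* = (predator death rate)/(RC coefficient) — independent of the other coefficients.
With the change, R* = 0.554/0.00331 = 167; it falls from 401.

R* ≈ 167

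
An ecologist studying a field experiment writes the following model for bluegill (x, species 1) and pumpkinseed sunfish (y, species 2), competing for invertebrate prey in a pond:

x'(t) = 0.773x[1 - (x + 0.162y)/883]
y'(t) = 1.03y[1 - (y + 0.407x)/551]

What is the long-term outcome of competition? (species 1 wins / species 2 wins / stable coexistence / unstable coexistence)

Compare the nullcline intercepts: K1/α12 = 883/0.162 = 5450 > K2 = 551; K2/α21 = 551/0.407 = 1350 > K1 = 883.
Since both inequalities hold, each species can invade when rare, so the interior equilibrium is stable.

stable coexistence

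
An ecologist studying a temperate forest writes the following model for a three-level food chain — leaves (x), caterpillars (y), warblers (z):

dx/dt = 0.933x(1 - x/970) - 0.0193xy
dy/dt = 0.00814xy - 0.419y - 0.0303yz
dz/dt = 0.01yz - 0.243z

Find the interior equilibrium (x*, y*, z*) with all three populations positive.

From dz/dt = 0: 0.01y* = 0.243, so y* = 24.3.
From dx/dt = 0: 0.933(1 - x*/970) = 0.0193·24.3, giving x* = 970·(1 - 0.503) = 482.
From dy/dt = 0: 0.00814·482 - 0.419 = 0.0303z*, so z* = 3.51/0.0303 = 116.

x* ≈ 482, y* ≈ 24.3, z* ≈ 116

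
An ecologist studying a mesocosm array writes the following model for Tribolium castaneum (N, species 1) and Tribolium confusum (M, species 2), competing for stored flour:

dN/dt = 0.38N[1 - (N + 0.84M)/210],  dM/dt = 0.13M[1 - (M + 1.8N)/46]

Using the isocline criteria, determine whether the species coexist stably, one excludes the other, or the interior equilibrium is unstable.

species 1 excludes species 2

Compare the nullcline intercepts: K1/α12 = 210/0.84 = 250 > K2 = 46; K2/α21 = 46/1.8 = 25.6 < K1 = 210.
Since the inequalities point opposite ways, species 1 can invade but species 2 cannot.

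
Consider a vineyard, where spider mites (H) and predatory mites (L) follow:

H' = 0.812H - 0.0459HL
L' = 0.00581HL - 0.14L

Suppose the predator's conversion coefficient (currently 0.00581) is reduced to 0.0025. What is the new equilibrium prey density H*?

At the interior fixed point, setting dL/dt = 0 with L > 0 fixes H* = (predator death rate)/(HL coefficient) — independent of the other coefficients.
With the change, H* = 0.14/0.0025 = 56; it rises from 24.1.

H* ≈ 56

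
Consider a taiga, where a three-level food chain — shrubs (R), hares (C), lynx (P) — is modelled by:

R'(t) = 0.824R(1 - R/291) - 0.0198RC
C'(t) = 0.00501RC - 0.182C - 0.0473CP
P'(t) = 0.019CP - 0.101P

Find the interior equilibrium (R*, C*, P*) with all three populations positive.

From dP/dt = 0: 0.019C* = 0.101, so C* = 5.32.
From dR/dt = 0: 0.824(1 - R*/291) = 0.0198·5.32, giving R* = 291·(1 - 0.128) = 254.
From dC/dt = 0: 0.00501·254 - 0.182 = 0.0473P*, so P* = 1.09/0.0473 = 23.

R* ≈ 254, C* ≈ 5.32, P* ≈ 23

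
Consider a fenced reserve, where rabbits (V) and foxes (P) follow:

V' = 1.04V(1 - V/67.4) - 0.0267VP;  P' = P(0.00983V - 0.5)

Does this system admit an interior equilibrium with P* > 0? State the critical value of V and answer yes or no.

Threshold V = 50.9; K > 50.9, so yes, the predator persists.

The predator equation gives dP/dt > 0 only when V > 0.5/0.00983 = 50.9.
Without the predator, V → K = 67.4. Since 67.4 > 50.9, the predator can invade and persist.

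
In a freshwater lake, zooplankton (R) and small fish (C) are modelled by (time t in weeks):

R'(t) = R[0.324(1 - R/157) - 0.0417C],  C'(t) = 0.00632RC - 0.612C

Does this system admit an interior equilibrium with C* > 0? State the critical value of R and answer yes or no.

The predator equation gives dC/dt > 0 only when R > 0.612/0.00632 = 96.8.
Without the predator, R → K = 157. Since 157 > 96.8, the predator can invade and persist.

Threshold R = 96.8; K > 96.8, so yes, the predator persists.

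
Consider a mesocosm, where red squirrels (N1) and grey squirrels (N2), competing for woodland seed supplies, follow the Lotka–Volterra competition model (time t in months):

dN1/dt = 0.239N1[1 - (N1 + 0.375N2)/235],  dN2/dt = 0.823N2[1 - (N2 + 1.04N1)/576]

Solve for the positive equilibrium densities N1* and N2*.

N1* ≈ 31.1, N2* ≈ 544

Setting both brackets to zero gives the nullclines N1 + 0.375N2 = 235 and 1.04N1 + N2 = 576.
Substituting N2 = 576 - 1.04N1 into the first: N1(1 - 0.375·1.04) = 235 - 0.375·576.
So N1* = 19/0.61 = 31.1, and then N2* = 576 - 1.04·31.1 = 544.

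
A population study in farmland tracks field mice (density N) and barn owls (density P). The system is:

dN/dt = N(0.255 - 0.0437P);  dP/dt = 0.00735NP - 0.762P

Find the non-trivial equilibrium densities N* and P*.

Set dP/dt = 0 with P > 0: 0.00735N - 0.762 = 0, so N* = 0.762/0.00735 = 104.
Set dN/dt = 0 with N > 0: 0.255 - 0.0437P = 0, so P* = 0.255/0.0437 = 5.84.

N* ≈ 104, P* ≈ 5.84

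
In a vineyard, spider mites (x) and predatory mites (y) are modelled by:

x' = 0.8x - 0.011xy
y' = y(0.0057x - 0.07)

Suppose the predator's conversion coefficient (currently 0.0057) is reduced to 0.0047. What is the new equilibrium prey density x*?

At the interior fixed point, setting dy/dt = 0 with y > 0 fixes x* = (predator death rate)/(xy coefficient) — independent of the other coefficients.
With the change, x* = 0.07/0.0047 = 14.9; it rises from 12.3.

x* ≈ 14.9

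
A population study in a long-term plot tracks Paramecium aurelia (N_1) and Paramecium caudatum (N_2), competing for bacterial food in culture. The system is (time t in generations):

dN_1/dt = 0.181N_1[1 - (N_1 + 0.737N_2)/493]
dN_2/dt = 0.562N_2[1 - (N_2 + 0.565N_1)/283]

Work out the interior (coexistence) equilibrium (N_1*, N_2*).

N_1* ≈ 487, N_2* ≈ 7.63

Setting both brackets to zero gives the nullclines N_1 + 0.737N_2 = 493 and 0.565N_1 + N_2 = 283.
Substituting N_2 = 283 - 0.565N_1 into the first: N_1(1 - 0.737·0.565) = 493 - 0.737·283.
So N_1* = 284/0.584 = 487, and then N_2* = 283 - 0.565·487 = 7.63.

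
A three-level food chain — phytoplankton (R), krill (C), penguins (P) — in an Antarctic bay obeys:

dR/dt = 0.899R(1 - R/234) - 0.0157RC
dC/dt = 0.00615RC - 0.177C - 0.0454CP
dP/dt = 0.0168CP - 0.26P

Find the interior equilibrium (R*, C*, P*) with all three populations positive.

R* ≈ 171, C* ≈ 15.5, P* ≈ 19.2

From dP/dt = 0: 0.0168C* = 0.26, so C* = 15.5.
From dR/dt = 0: 0.899(1 - R*/234) = 0.0157·15.5, giving R* = 234·(1 - 0.27) = 171.
From dC/dt = 0: 0.00615·171 - 0.177 = 0.0454P*, so P* = 0.873/0.0454 = 19.2.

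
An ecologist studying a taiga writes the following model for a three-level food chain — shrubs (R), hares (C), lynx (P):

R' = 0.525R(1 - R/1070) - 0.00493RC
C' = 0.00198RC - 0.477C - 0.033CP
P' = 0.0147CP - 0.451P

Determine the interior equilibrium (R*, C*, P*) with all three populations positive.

R* ≈ 762, C* ≈ 30.7, P* ≈ 31.2

From dP/dt = 0: 0.0147C* = 0.451, so C* = 30.7.
From dR/dt = 0: 0.525(1 - R*/1070) = 0.00493·30.7, giving R* = 1070·(1 - 0.288) = 762.
From dC/dt = 0: 0.00198·762 - 0.477 = 0.033P*, so P* = 1.03/0.033 = 31.2.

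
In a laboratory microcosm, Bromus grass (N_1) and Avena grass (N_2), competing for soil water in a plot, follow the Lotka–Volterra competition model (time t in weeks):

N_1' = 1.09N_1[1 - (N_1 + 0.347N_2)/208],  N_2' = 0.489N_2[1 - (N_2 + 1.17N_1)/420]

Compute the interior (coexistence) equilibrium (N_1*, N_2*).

Setting both brackets to zero gives the nullclines N_1 + 0.347N_2 = 208 and 1.17N_1 + N_2 = 420.
Substituting N_2 = 420 - 1.17N_1 into the first: N_1(1 - 0.347·1.17) = 208 - 0.347·420.
So N_1* = 62.3/0.594 = 105, and then N_2* = 420 - 1.17·105 = 297.

N_1* ≈ 105, N_2* ≈ 297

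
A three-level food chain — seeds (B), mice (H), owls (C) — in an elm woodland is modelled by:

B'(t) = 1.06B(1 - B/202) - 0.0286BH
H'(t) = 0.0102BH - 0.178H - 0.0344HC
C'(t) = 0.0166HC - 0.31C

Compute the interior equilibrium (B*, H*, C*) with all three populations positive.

B* ≈ 100, H* ≈ 18.7, C* ≈ 24.5

From dC/dt = 0: 0.0166H* = 0.31, so H* = 18.7.
From dB/dt = 0: 1.06(1 - B*/202) = 0.0286·18.7, giving B* = 202·(1 - 0.504) = 100.
From dH/dt = 0: 0.0102·100 - 0.178 = 0.0344C*, so C* = 0.844/0.0344 = 24.5.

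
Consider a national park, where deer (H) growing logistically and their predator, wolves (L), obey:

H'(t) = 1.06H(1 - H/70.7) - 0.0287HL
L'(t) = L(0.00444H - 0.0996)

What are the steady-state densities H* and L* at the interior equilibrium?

From dL/dt = 0 with L > 0: 0.00444H* = 0.0996, so H* = 22.4.
Substitute into dH/dt = 0: 1.06(1 - 22.4/70.7) = 0.0287L*.
The bracket is 0.683, giving L* = 0.724/0.0287 = 25.2.

H* ≈ 22.4, L* ≈ 25.2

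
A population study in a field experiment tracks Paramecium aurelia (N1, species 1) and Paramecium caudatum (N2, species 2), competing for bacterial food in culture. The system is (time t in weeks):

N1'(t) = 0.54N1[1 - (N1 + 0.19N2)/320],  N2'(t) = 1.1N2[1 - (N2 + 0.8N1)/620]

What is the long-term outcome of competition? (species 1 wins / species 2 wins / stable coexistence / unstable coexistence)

Compare the nullcline intercepts: K1/α12 = 320/0.19 = 1680 > K2 = 620; K2/α21 = 620/0.8 = 775 > K1 = 320.
Since both inequalities hold, each species can invade when rare, so the interior equilibrium is stable.

stable coexistence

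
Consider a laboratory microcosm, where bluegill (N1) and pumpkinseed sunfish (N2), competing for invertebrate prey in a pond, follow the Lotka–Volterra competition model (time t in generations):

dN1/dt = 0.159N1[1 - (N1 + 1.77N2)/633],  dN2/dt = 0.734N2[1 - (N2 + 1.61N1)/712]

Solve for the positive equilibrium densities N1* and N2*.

N1* ≈ 339, N2* ≈ 166

Setting both brackets to zero gives the nullclines N1 + 1.77N2 = 633 and 1.61N1 + N2 = 712.
Substituting N2 = 712 - 1.61N1 into the first: N1(1 - 1.77·1.61) = 633 - 1.77·712.
So N1* = -627/-1.85 = 339, and then N2* = 712 - 1.61·339 = 166.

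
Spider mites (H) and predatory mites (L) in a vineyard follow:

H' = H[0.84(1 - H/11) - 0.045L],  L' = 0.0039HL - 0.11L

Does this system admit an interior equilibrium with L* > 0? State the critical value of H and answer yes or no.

The predator equation gives dL/dt > 0 only when H > 0.11/0.0039 = 28.2.
Without the predator, H → K = 11. Since 11 < 28.2, the predator cannot invade.

Threshold H = 28.2; K < 28.2, so no, the predator goes extinct.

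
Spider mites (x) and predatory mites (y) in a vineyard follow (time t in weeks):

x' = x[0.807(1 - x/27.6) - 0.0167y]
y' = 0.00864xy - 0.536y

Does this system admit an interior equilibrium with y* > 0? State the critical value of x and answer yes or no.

Threshold x = 62; K < 62, so no, the predator goes extinct.

The predator equation gives dy/dt > 0 only when x > 0.536/0.00864 = 62.
Without the predator, x → K = 27.6. Since 27.6 < 62, the predator cannot invade.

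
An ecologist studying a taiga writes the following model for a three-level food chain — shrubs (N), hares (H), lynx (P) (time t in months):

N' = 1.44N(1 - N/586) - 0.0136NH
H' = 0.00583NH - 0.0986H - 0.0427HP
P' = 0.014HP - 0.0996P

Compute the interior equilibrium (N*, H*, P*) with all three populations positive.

From dP/dt = 0: 0.014H* = 0.0996, so H* = 7.11.
From dN/dt = 0: 1.44(1 - N*/586) = 0.0136·7.11, giving N* = 586·(1 - 0.0672) = 547.
From dH/dt = 0: 0.00583·547 - 0.0986 = 0.0427P*, so P* = 3.09/0.0427 = 72.3.

N* ≈ 547, H* ≈ 7.11, P* ≈ 72.3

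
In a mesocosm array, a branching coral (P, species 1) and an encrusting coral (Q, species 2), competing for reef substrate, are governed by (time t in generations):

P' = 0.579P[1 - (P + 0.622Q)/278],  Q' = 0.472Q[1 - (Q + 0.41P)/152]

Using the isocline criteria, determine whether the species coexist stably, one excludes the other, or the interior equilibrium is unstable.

stable coexistence

Compare the nullcline intercepts: K1/α12 = 278/0.622 = 447 > K2 = 152; K2/α21 = 152/0.41 = 371 > K1 = 278.
Since both inequalities hold, each species can invade when rare, so the interior equilibrium is stable.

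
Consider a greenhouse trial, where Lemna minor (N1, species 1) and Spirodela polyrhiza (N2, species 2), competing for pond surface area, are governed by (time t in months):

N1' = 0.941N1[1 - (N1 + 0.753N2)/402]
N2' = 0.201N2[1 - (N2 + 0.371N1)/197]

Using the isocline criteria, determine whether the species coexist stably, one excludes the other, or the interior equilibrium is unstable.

stable coexistence

Compare the nullcline intercepts: K1/α12 = 402/0.753 = 534 > K2 = 197; K2/α21 = 197/0.371 = 531 > K1 = 402.
Since both inequalities hold, each species can invade when rare, so the interior equilibrium is stable.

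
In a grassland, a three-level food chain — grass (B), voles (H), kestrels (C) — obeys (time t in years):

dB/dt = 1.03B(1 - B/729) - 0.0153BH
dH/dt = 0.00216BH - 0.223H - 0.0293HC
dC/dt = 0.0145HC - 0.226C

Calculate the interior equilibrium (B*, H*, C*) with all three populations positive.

From dC/dt = 0: 0.0145H* = 0.226, so H* = 15.6.
From dB/dt = 0: 1.03(1 - B*/729) = 0.0153·15.6, giving B* = 729·(1 - 0.232) = 560.
From dH/dt = 0: 0.00216·560 - 0.223 = 0.0293C*, so C* = 0.987/0.0293 = 33.7.

B* ≈ 560, H* ≈ 15.6, C* ≈ 33.7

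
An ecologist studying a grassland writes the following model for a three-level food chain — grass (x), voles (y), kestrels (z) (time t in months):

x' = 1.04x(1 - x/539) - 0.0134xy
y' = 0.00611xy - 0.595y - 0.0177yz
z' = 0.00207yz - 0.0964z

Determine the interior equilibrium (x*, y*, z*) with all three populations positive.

From dz/dt = 0: 0.00207y* = 0.0964, so y* = 46.6.
From dx/dt = 0: 1.04(1 - x*/539) = 0.0134·46.6, giving x* = 539·(1 - 0.6) = 216.
From dy/dt = 0: 0.00611·216 - 0.595 = 0.0177z*, so z* = 0.722/0.0177 = 40.8.

x* ≈ 216, y* ≈ 46.6, z* ≈ 40.8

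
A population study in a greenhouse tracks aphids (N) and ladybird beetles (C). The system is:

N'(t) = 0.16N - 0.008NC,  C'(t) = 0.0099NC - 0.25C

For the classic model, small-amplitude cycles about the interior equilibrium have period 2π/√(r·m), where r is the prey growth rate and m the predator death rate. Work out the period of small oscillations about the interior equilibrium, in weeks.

T ≈ 31.4 weeks

Here r = 0.16 and m = 0.25, so r·m = 0.04.
ω = √0.04 = 0.2 per week, hence T = 2π/ω ≈ 31.4 weeks.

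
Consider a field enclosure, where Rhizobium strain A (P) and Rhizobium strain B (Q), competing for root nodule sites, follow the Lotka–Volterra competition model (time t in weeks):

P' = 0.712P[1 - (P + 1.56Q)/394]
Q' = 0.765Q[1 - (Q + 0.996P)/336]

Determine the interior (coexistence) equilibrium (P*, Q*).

Setting both brackets to zero gives the nullclines P + 1.56Q = 394 and 0.996P + Q = 336.
Substituting Q = 336 - 0.996P into the first: P(1 - 1.56·0.996) = 394 - 1.56·336.
So P* = -130/-0.554 = 235, and then Q* = 336 - 0.996·235 = 102.

P* ≈ 235, Q* ≈ 102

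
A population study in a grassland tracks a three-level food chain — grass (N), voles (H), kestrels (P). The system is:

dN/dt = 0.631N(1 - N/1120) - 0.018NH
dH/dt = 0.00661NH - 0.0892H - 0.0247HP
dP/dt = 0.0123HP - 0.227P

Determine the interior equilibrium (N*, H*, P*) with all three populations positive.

N* ≈ 530, H* ≈ 18.5, P* ≈ 138

From dP/dt = 0: 0.0123H* = 0.227, so H* = 18.5.
From dN/dt = 0: 0.631(1 - N*/1120) = 0.018·18.5, giving N* = 1120·(1 - 0.526) = 530.
From dH/dt = 0: 0.00661·530 - 0.0892 = 0.0247P*, so P* = 3.42/0.0247 = 138.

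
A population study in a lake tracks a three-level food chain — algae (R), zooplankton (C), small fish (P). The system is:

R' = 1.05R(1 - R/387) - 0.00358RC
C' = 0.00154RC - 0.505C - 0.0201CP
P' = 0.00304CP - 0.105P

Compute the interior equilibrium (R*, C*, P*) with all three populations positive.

From dP/dt = 0: 0.00304C* = 0.105, so C* = 34.5.
From dR/dt = 0: 1.05(1 - R*/387) = 0.00358·34.5, giving R* = 387·(1 - 0.118) = 341.
From dC/dt = 0: 0.00154·341 - 0.505 = 0.0201P*, so P* = 0.0208/0.0201 = 1.03.

R* ≈ 341, C* ≈ 34.5, P* ≈ 1.03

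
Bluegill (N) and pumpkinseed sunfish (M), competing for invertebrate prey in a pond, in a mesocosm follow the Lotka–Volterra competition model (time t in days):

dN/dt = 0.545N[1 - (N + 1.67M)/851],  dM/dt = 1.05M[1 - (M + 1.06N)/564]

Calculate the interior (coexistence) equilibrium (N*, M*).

N* ≈ 118, M* ≈ 439

Setting both brackets to zero gives the nullclines N + 1.67M = 851 and 1.06N + M = 564.
Substituting M = 564 - 1.06N into the first: N(1 - 1.67·1.06) = 851 - 1.67·564.
So N* = -90.9/-0.77 = 118, and then M* = 564 - 1.06·118 = 439.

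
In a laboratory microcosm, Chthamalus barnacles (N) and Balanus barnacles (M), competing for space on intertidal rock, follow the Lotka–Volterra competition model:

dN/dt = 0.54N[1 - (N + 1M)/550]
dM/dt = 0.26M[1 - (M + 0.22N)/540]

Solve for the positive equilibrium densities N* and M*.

Setting both brackets to zero gives the nullclines N + 1M = 550 and 0.22N + M = 540.
Substituting M = 540 - 0.22N into the first: N(1 - 1·0.22) = 550 - 1·540.
So N* = 10/0.78 = 12.8, and then M* = 540 - 0.22·12.8 = 537.

N* ≈ 12.8, M* ≈ 537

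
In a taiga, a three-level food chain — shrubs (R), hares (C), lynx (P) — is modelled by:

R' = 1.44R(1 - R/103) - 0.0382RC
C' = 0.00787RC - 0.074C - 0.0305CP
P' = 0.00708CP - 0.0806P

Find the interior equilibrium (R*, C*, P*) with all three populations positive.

From dP/dt = 0: 0.00708C* = 0.0806, so C* = 11.4.
From dR/dt = 0: 1.44(1 - R*/103) = 0.0382·11.4, giving R* = 103·(1 - 0.302) = 71.9.
From dC/dt = 0: 0.00787·71.9 - 0.074 = 0.0305P*, so P* = 0.492/0.0305 = 16.1.

R* ≈ 71.9, C* ≈ 11.4, P* ≈ 16.1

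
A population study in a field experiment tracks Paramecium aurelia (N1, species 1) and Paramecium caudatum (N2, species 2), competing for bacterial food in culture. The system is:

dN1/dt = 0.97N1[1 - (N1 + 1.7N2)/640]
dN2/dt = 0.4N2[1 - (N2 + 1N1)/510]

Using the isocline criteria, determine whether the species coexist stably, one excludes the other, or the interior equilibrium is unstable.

Compare the nullcline intercepts: K1/α12 = 640/1.7 = 376 < K2 = 510; K2/α21 = 510/1 = 510 < K1 = 640.
Since both are reversed, neither can invade when rare; the interior point is a saddle.

unstable coexistence (outcome depends on initial conditions)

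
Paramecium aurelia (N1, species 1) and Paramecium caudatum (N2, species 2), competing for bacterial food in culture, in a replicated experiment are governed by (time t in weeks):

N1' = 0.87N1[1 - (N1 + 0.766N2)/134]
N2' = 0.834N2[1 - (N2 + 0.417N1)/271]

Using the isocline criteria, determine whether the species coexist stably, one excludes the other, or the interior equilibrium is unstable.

species 2 excludes species 1

Compare the nullcline intercepts: K1/α12 = 134/0.766 = 175 < K2 = 271; K2/α21 = 271/0.417 = 650 > K1 = 134.
Since the inequalities point opposite ways, species 2 can invade but species 1 cannot.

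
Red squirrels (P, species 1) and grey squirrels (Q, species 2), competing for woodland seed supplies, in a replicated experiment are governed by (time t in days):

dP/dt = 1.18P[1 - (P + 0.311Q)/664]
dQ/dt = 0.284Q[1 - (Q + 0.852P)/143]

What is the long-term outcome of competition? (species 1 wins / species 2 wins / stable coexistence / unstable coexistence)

species 1 excludes species 2

Compare the nullcline intercepts: K1/α12 = 664/0.311 = 2140 > K2 = 143; K2/α21 = 143/0.852 = 168 < K1 = 664.
Since the inequalities point opposite ways, species 1 can invade but species 2 cannot.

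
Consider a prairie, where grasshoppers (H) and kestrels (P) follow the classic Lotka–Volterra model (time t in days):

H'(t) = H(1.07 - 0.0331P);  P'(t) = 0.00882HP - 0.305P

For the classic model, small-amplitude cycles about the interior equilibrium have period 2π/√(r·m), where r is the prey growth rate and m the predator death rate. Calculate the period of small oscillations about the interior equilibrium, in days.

T ≈ 11 days

Here r = 1.07 and m = 0.305, so r·m = 0.326.
ω = √0.326 = 0.571 per day, hence T = 2π/ω ≈ 11 days.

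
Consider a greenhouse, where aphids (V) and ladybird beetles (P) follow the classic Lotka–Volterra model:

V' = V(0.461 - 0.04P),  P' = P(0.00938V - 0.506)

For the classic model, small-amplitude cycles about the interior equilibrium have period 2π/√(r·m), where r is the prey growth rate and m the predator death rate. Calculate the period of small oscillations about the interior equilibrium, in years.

T ≈ 13 years

Here r = 0.461 and m = 0.506, so r·m = 0.233.
ω = √0.233 = 0.483 per year, hence T = 2π/ω ≈ 13 years.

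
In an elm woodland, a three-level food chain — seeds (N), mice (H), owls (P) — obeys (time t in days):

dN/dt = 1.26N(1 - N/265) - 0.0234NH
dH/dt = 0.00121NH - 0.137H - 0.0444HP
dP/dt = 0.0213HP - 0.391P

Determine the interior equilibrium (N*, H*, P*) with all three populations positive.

N* ≈ 175, H* ≈ 18.4, P* ≈ 1.67

From dP/dt = 0: 0.0213H* = 0.391, so H* = 18.4.
From dN/dt = 0: 1.26(1 - N*/265) = 0.0234·18.4, giving N* = 265·(1 - 0.341) = 175.
From dH/dt = 0: 0.00121·175 - 0.137 = 0.0444P*, so P* = 0.0743/0.0444 = 1.67.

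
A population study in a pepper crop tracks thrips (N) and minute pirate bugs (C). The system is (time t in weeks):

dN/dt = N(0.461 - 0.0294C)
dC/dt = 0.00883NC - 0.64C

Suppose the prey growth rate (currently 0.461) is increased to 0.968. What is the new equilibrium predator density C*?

C* ≈ 32.9

At the interior fixed point, setting dN/dt = 0 with N > 0 fixes C* = (prey growth rate)/(NC coefficient) — independent of the other coefficients.
With the change, C* = 0.968/0.0294 = 32.9; it rises from 15.7.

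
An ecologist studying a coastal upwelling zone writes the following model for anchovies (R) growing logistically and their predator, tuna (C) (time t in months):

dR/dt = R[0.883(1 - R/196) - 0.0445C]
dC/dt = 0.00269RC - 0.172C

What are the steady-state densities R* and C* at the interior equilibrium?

From dC/dt = 0 with C > 0: 0.00269R* = 0.172, so R* = 63.9.
Substitute into dR/dt = 0: 0.883(1 - 63.9/196) = 0.0445C*.
The bracket is 0.674, giving C* = 0.595/0.0445 = 13.4.

R* ≈ 63.9, C* ≈ 13.4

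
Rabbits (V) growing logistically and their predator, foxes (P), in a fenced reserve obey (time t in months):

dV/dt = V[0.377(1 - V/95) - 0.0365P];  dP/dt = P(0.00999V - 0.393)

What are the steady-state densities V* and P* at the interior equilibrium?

From dP/dt = 0 with P > 0: 0.00999V* = 0.393, so V* = 39.3.
Substitute into dV/dt = 0: 0.377(1 - 39.3/95) = 0.0365P*.
The bracket is 0.586, giving P* = 0.221/0.0365 = 6.05.

V* ≈ 39.3, P* ≈ 6.05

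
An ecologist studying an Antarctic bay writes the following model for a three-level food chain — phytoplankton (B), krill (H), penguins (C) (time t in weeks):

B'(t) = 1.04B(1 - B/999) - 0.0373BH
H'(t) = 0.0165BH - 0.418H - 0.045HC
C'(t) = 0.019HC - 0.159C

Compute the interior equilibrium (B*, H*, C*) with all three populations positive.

B* ≈ 699, H* ≈ 8.37, C* ≈ 247

From dC/dt = 0: 0.019H* = 0.159, so H* = 8.37.
From dB/dt = 0: 1.04(1 - B*/999) = 0.0373·8.37, giving B* = 999·(1 - 0.3) = 699.
From dH/dt = 0: 0.0165·699 - 0.418 = 0.045C*, so C* = 11.1/0.045 = 247.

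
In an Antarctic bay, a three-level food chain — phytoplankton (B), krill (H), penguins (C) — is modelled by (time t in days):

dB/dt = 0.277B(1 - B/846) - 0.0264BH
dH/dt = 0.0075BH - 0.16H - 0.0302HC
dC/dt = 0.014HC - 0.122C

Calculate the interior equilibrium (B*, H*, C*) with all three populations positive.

From dC/dt = 0: 0.014H* = 0.122, so H* = 8.71.
From dB/dt = 0: 0.277(1 - B*/846) = 0.0264·8.71, giving B* = 846·(1 - 0.831) = 143.
From dH/dt = 0: 0.0075·143 - 0.16 = 0.0302C*, so C* = 0.915/0.0302 = 30.3.

B* ≈ 143, H* ≈ 8.71, C* ≈ 30.3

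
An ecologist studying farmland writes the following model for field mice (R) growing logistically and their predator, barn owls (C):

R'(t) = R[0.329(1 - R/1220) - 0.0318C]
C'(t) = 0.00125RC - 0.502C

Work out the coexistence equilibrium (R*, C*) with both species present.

R* ≈ 402, C* ≈ 6.94

From dC/dt = 0 with C > 0: 0.00125R* = 0.502, so R* = 402.
Substitute into dR/dt = 0: 0.329(1 - 402/1220) = 0.0318C*.
The bracket is 0.671, giving C* = 0.221/0.0318 = 6.94.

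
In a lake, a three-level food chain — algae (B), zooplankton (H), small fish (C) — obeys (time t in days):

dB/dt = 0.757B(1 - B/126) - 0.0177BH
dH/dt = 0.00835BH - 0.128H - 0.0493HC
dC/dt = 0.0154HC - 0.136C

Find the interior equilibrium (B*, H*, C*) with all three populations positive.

B* ≈ 100, H* ≈ 8.83, C* ≈ 14.3

From dC/dt = 0: 0.0154H* = 0.136, so H* = 8.83.
From dB/dt = 0: 0.757(1 - B*/126) = 0.0177·8.83, giving B* = 126·(1 - 0.206) = 100.
From dH/dt = 0: 0.00835·100 - 0.128 = 0.0493C*, so C* = 0.707/0.0493 = 14.3.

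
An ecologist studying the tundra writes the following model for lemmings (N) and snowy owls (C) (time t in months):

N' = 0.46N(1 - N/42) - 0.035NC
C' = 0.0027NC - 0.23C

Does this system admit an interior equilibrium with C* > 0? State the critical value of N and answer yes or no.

The predator equation gives dC/dt > 0 only when N > 0.23/0.0027 = 85.2.
Without the predator, N → K = 42. Since 42 < 85.2, the predator cannot invade.

Threshold N = 85.2; K < 85.2, so no, the predator goes extinct.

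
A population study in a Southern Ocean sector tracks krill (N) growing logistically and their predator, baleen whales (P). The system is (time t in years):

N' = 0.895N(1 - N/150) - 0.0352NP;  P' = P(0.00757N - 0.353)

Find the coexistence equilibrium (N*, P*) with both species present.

N* ≈ 46.6, P* ≈ 17.5

From dP/dt = 0 with P > 0: 0.00757N* = 0.353, so N* = 46.6.
Substitute into dN/dt = 0: 0.895(1 - 46.6/150) = 0.0352P*.
The bracket is 0.689, giving P* = 0.617/0.0352 = 17.5.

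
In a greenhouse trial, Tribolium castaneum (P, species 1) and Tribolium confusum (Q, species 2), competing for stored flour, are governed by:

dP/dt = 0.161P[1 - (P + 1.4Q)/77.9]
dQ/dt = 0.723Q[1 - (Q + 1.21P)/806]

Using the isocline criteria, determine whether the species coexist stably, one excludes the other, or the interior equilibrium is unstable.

Compare the nullcline intercepts: K1/α12 = 77.9/1.4 = 55.6 < K2 = 806; K2/α21 = 806/1.21 = 666 > K1 = 77.9.
Since the inequalities point opposite ways, species 2 can invade but species 1 cannot.

species 2 excludes species 1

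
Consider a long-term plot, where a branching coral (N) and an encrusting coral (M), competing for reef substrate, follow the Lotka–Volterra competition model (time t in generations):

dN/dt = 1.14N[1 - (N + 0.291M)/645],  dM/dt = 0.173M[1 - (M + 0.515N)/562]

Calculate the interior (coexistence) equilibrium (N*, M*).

N* ≈ 566, M* ≈ 270

Setting both brackets to zero gives the nullclines N + 0.291M = 645 and 0.515N + M = 562.
Substituting M = 562 - 0.515N into the first: N(1 - 0.291·0.515) = 645 - 0.291·562.
So N* = 481/0.85 = 566, and then M* = 562 - 0.515·566 = 270.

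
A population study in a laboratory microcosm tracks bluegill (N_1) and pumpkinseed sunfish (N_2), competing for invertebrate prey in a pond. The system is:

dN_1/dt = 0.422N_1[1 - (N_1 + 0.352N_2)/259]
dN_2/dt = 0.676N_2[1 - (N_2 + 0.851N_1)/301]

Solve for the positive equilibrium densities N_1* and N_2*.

Setting both brackets to zero gives the nullclines N_1 + 0.352N_2 = 259 and 0.851N_1 + N_2 = 301.
Substituting N_2 = 301 - 0.851N_1 into the first: N_1(1 - 0.352·0.851) = 259 - 0.352·301.
So N_1* = 153/0.7 = 219, and then N_2* = 301 - 0.851·219 = 115.

N_1* ≈ 219, N_2* ≈ 115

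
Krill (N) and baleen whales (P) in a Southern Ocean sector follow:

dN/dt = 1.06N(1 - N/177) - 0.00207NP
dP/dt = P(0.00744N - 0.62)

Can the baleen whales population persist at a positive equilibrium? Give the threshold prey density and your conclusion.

The predator equation gives dP/dt > 0 only when N > 0.62/0.00744 = 83.3.
Without the predator, N → K = 177. Since 177 > 83.3, the predator can invade and persist.

Threshold N = 83.3; K > 83.3, so yes, the predator persists.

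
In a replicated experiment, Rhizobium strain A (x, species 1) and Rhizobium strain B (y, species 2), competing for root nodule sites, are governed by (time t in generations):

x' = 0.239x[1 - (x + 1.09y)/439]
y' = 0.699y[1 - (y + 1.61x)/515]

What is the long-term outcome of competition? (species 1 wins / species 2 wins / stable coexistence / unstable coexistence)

Compare the nullcline intercepts: K1/α12 = 439/1.09 = 403 < K2 = 515; K2/α21 = 515/1.61 = 320 < K1 = 439.
Since both are reversed, neither can invade when rare; the interior point is a saddle.

unstable coexistence (outcome depends on initial conditions)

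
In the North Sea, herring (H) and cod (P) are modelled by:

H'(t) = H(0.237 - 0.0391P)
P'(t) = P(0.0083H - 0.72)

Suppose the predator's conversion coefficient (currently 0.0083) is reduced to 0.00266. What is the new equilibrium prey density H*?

H* ≈ 271

At the interior fixed point, setting dP/dt = 0 with P > 0 fixes H* = (predator death rate)/(HP coefficient) — independent of the other coefficients.
With the change, H* = 0.72/0.00266 = 271; it rises from 86.7.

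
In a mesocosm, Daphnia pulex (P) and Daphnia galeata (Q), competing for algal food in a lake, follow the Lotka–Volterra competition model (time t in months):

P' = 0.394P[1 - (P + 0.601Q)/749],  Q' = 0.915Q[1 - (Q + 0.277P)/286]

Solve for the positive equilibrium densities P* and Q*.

P* ≈ 692, Q* ≈ 94.2

Setting both brackets to zero gives the nullclines P + 0.601Q = 749 and 0.277P + Q = 286.
Substituting Q = 286 - 0.277P into the first: P(1 - 0.601·0.277) = 749 - 0.601·286.
So P* = 577/0.834 = 692, and then Q* = 286 - 0.277·692 = 94.2.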